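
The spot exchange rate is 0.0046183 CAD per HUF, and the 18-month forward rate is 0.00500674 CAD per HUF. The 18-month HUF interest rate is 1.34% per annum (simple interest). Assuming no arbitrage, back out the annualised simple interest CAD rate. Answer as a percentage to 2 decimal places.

7.06%

T = 18/12 years.
CIP gives F = S · g_CAD/g_HUF, so g_CAD/g_HUF = 0.00500674/0.0046183 = 1.0841089.
The HUF side grows by 1 + 0.0134×18/12 = 1.020100.
That pins the CAD growth at 1.1058995.
r = (1.1058995 − 1)/(18/12) = 0.070600 → 7.06%.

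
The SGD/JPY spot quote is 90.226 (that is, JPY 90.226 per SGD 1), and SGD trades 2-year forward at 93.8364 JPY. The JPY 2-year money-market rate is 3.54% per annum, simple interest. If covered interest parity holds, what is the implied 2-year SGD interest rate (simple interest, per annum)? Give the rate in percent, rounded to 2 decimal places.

T = 2 years.
By CIP, F/S equals the JPY-to-SGD growth ratio: 93.8364/90.226 = 1.0400151.
The JPY side grows by 1 + 0.0354×2 = 1.070800.
That pins the SGD growth at 1.0296004.
r = (1.0296004 − 1)/2 = 0.014800 → 1.48%.

1.48%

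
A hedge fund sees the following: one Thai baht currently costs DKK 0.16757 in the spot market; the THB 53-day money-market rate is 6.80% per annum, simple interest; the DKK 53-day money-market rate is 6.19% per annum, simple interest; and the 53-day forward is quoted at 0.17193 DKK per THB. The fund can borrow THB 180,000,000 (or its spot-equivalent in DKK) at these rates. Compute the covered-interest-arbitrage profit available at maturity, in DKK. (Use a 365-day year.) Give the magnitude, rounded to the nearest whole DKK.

T = 53/365 years.
Route A — deposit THB, sell forward: 180,000,000 × 1.0098739726 × 0.17193 = DKK 31,252,973.78.
Route B — convert at spot, deposit DKK: 180,000,000 × 0.16757 × 1.0089882192 = DKK 30,433,708.06.
The quoted forward overvalues THB, so borrow DKK, buy THB at spot, deposit the THB at 6.80%, and sell the proceeds forward at 0.17193.
Arbitrage profit = |31,252,973.78 − 30,433,708.06| = DKK 819,266.

DKK 819,266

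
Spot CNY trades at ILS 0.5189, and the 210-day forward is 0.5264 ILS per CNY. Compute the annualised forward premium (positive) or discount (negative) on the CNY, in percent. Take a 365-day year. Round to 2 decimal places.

+2.51%

T = 210/365 years.
Period premium: (0.5264 − 0.5189)/0.5189 = 0.0144537.
Annualise by dividing by T: 0.0144537 / (210/365) = 0.025122 → 2.51%.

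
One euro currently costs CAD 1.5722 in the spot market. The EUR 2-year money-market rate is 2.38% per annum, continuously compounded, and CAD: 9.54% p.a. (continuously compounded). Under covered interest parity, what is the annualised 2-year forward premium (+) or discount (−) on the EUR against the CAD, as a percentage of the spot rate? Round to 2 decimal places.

T = 2 years.
F = S · g_CAD/g_EUR = 1.5722 × 1.2102174/1.0487511 = 1.8142568.
(F − S)/S ÷ T = (1.8142568 − 1.5722)/1.5722/2 = 0.076980 → 7.70%.

+7.70%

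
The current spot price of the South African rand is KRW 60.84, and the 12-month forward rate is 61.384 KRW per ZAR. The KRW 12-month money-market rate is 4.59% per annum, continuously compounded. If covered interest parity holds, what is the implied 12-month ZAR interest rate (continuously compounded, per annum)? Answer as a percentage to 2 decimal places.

3.70%

T = 1 year.
By CIP, F/S equals the KRW-to-ZAR growth ratio: 61.384/60.84 = 1.0089415.
The KRW side grows by e^(0.0459×1) = 1.0469697.
That pins the ZAR growth at 1.0376912.
Take logs: ln 1.0376912 / 1 = 0.036998, so 3.70%.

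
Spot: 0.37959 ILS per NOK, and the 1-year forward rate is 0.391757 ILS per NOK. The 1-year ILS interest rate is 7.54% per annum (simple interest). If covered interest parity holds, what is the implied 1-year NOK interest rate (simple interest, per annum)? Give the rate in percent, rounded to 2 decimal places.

T = 1 year.
F/S = 0.391757/0.37959 = 1.0320530 = (growth of ILS) / (growth of NOK).
The ILS side grows by 1 + 0.0754×1 = 1.075400.
That pins the NOK growth at 1.0420007.
r = (1.0420007 − 1)/1 = 0.042001 → 4.20%.

4.20%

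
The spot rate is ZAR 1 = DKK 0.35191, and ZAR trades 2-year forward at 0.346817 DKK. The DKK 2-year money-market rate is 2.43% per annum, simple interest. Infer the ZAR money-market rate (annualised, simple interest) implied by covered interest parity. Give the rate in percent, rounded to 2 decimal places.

3.20%

T = 2 years.
F/S = 0.346817/0.35191 = 0.9855275 = (growth of DKK) / (growth of ZAR).
DKK growth factor: 1 + 0.0243×2 = 1.048600.
That pins the ZAR growth at 1.0639987.
r = (1.0639987 − 1)/2 = 0.031999 → 3.20%.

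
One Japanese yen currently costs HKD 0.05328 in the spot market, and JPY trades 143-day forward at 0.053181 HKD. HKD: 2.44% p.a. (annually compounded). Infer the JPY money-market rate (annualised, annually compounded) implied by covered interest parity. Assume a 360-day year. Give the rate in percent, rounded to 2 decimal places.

T = 143/360 years.
CIP gives F = S · g_HKD/g_JPY, so g_HKD/g_JPY = 0.053181/0.05328 = 0.9981419.
HKD growth factor: (1 + 0.0244)^(143/360) = 1.0096219.
That pins the JPY growth at 1.0115014.
Annualise: 1.0115014^(360/143) − 1 = 0.029208 = 2.92%.

2.92%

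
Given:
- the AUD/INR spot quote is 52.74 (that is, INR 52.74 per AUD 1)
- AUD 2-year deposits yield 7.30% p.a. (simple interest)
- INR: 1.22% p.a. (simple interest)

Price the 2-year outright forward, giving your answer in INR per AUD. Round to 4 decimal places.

47.1439

T = 2 years.
INR growth factor: 1 + 0.0122×2 = 1.024400.
Growth of 1 AUD over T: 1 + 0.0730×2 = 1.146000.
CIP: F = S · (grow INR)/(grow AUD) = 52.74 × 1.024400/1.146000 = 47.143853 INR per AUD.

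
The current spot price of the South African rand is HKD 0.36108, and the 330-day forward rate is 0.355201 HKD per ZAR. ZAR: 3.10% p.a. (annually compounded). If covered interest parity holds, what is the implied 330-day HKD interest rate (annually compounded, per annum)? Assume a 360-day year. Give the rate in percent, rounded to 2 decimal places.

T = 330/360 years.
CIP gives F = S · g_HKD/g_ZAR, so g_HKD/g_ZAR = 0.355201/0.36108 = 0.9837183.
The ZAR side grows by (1 + 0.0310)^(330/360) = 1.0283804.
That pins the HKD growth at 1.0116366.
r = 1.0116366^(360/330) − 1 = 0.012701 → 1.27%.

1.27%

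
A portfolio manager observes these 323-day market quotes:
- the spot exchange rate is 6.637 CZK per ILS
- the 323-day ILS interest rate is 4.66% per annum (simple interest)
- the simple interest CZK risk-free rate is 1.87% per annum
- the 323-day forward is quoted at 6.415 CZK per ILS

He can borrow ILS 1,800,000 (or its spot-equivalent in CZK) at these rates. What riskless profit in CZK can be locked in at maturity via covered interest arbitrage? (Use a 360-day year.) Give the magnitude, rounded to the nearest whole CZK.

T = 323/360 years.
Invest the ILS and cover forward: 1,800,000 × 1.0418105556 × 6.415 = CZK 12,029,786.49.
Convert at spot and invest in CZK: 1,800,000 × 6.637 × 1.0167780556 = CZK 12,147,040.72.
The quoted forward undervalues ILS, so borrow ILS, convert to CZK at spot, deposit the CZK at 1.87%, and buy ILS forward at 6.415 to cover the loan.
Profit = 12,147,040.72 − 12,029,786.49 = CZK 117,254.

CZK 117,254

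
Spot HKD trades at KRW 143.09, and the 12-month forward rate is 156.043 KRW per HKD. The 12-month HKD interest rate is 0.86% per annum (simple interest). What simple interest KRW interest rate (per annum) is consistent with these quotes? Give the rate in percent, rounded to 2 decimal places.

T = 1 year.
CIP gives F = S · g_KRW/g_HKD, so g_KRW/g_HKD = 156.043/143.09 = 1.0905234.
The HKD side grows by 1 + 0.0086×1 = 1.008600.
Hence g_KRW = 1.0999019.
r = (1.0999019 − 1)/1 = 0.099902 → 9.99%.

9.99%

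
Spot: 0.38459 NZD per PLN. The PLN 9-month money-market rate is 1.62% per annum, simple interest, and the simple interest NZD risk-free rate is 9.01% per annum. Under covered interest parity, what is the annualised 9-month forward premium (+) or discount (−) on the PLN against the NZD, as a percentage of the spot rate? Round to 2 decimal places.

T = 9/12 years.
F = S · g_NZD/g_PLN = 0.38459 × 1.067575/1.012150 = 0.40565002.
(F − S)/S ÷ T = (0.40565002 − 0.38459)/0.38459/(9/12) = 0.073013 → 7.30%.

+7.30%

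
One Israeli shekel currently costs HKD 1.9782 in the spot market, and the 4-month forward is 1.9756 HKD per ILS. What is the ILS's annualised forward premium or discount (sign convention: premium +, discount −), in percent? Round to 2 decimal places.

T = 4/12 years.
ILS trades forward at -0.13143% vs spot over the period.
Per annum: -0.0013143 / (4/12) = -0.003943 = -0.39%.

-0.39%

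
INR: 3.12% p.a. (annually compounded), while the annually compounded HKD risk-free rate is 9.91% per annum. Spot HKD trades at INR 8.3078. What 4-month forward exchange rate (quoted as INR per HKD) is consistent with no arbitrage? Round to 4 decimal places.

T = 4/12 years.
INR accumulates by (1 + 0.0312)^(4/12) = 1.0102937.
Growth of 1 HKD over T: (1 + 0.0991)^(4/12) = 1.0319985.
CIP: F = S · (grow INR)/(grow HKD) = 8.3078 × 1.0102937/1.0319985 = 8.133072 INR per HKD.

8.1331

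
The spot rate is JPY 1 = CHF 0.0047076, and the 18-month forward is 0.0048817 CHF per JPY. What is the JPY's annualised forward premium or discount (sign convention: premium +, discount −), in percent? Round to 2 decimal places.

T = 18/12 years.
JPY trades forward at +3.69828% vs spot over the period.
Per annum: 0.0369828 / (18/12) = 0.024655 = 2.47%.

+2.47%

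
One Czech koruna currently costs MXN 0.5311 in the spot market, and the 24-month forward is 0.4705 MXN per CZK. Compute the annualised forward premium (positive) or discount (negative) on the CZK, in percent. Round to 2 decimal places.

T = 2 years.
CZK trades forward at -11.41028% vs spot over the period.
×(1/T) gives -5.71% p.a.

-5.71%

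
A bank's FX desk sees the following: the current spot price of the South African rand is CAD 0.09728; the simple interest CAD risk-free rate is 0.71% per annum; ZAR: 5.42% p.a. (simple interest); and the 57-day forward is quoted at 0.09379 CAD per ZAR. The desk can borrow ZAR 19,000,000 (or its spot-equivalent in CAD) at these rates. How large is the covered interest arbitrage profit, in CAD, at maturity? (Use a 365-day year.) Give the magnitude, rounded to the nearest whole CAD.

CAD 53,276

T = 57/365 years.
Keep in ZAR, deliver into the forward: 19,000,000·1.00846411·0.09379 = CAD 1,797,093.13.
Swap to CAD now, deposit: 19,000,000·0.09728·1.001108767 = CAD 1,850,369.36.
The quoted forward undervalues ZAR, so borrow ZAR, convert to CAD at spot, deposit the CAD at 0.71%, and buy ZAR forward at 0.09379 to cover the loan.
The gap between the two covered legs is CAD 53,276.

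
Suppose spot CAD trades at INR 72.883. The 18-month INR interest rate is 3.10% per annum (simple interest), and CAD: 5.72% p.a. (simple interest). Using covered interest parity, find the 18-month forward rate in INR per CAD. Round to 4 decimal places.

T = 18/12 years.
INR accumulates by 1 + 0.0310×18/12 = 1.046500.
Growth of 1 CAD over T: 1 + 0.0572×18/12 = 1.085800.
Forward (INR per CAD) = 72.883 × 1.046500 / 1.085800 = 70.245035.

70.2450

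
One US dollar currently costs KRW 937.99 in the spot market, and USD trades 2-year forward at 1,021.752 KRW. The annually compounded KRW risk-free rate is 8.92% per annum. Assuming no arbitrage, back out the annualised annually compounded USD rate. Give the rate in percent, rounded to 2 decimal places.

T = 2 years.
CIP gives F = S · g_KRW/g_USD, so g_KRW/g_USD = 1021.752/937.99 = 1.0892995.
The KRW side grows by (1 + 0.0892)^2 = 1.1863566.
So the USD growth factor = 1.0891005.
Annualise: 1.0891005^(1/2) − 1 = 0.043600 = 4.36%.

4.36%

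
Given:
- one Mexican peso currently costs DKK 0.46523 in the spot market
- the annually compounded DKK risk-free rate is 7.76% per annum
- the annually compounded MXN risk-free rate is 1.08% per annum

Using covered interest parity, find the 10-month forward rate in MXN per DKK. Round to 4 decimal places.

T = 10/12 years.
DKK accumulates by (1 + 0.0776)^(10/12) = 1.0642606.
MXN accumulates by (1 + 0.0108)^(10/12) = 1.0089919.
Forward (DKK per MXN) = 0.46523 × 1.0642606 / 1.0089919 = 0.4907135.
Quoted the other way: 1/0.4907135 = 2.0378 MXN per DKK.

2.0378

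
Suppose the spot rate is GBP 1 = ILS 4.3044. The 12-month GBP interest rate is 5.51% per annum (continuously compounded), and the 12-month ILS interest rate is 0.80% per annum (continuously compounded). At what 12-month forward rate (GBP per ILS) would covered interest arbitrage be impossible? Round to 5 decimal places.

0.24352

T = 1 year.
ILS growth factor: e^(0.0080×1) = 1.0080321.
Growth of 1 GBP over T: e^(0.0551×1) = 1.0566463.
CIP: F = S · (grow ILS)/(grow GBP) = 4.3044 × 1.0080321/1.0566463 = 4.106363 ILS per GBP.
Quoted the other way: 1/4.106363 = 0.24352 GBP per ILS.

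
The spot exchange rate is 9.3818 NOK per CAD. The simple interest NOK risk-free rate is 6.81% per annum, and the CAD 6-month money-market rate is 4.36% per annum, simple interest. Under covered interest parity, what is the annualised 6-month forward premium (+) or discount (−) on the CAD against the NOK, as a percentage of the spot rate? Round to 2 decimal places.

T = 6/12 years.
F = S · g_NOK/g_CAD = 9.3818 × 1.034050/1.021800 = 9.4942751.
Annualised premium = (F − S)/S × (1/T) = (9.4942751 − 9.3818)/9.3818 ÷ (6/12) = 2.40%.

+2.40%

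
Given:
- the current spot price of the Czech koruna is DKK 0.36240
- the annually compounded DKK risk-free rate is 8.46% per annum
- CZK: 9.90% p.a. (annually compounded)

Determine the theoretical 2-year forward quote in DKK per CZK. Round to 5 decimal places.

T = 2 years.
Growth of 1 DKK over T: (1 + 0.0846)^2 = 1.1763572.
Growth of 1 CZK over T: (1 + 0.0990)^2 = 1.207801.
So F = 0.3624 × 1.1763572 / 1.207801 = 0.3529653 (DKK/CZK).

0.35297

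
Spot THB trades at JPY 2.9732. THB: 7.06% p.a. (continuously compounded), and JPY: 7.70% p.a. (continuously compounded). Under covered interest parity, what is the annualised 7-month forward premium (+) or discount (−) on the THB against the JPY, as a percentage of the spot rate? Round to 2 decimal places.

+0.64%

T = 7/12 years.
No-arbitrage forward: 2.9732 × 1.0459407 / 1.0420431 = 2.9843208 JPY/THB.
(F − S)/S ÷ T = (2.9843208 − 2.9732)/2.9732/(7/12) = 0.006412 → 0.64%.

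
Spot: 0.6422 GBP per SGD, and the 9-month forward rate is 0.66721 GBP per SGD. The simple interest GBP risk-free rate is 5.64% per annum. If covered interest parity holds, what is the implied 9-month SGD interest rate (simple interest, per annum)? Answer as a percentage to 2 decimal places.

T = 9/12 years.
By CIP, F/S equals the GBP-to-SGD growth ratio: 0.66721/0.6422 = 1.0389443.
GBP growth factor: 1 + 0.0564×9/12 = 1.042300.
That pins the SGD growth at 1.0032299.
r = (1.0032299 − 1)/(9/12) = 0.004307 → 0.43%.

0.43%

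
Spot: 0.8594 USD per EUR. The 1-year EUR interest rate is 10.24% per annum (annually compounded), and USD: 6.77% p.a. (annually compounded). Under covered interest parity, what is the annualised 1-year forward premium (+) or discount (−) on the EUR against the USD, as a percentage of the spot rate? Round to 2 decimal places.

-3.15%

T = 1 year.
F = S · g_USD/g_EUR = 0.8594 × 1.067700/1.102400 = 0.8323489.
Annualised premium = (F − S)/S × (1/T) = (0.8323489 − 0.8594)/0.8594 ÷ 1 = -3.15%.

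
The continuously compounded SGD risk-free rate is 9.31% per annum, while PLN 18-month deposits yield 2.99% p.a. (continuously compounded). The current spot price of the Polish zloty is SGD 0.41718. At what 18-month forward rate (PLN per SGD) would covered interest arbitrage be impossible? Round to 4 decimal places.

2.1802

T = 18/12 years.
SGD growth factor: e^(0.0931×18/12) = 1.1498713.
PLN accumulates by e^(0.0299×18/12) = 1.045871.
CIP: F = S · (grow SGD)/(grow PLN) = 0.41718 × 1.1498713/1.045871 = 0.4586639 SGD per PLN.
Invert for PLN per SGD: 1 / 0.4586639 = 2.1802.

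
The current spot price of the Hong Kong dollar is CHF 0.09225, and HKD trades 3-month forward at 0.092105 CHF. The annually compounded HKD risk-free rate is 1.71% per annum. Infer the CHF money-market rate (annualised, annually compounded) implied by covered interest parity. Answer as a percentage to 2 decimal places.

1.07%

T = 3/12 years.
By CIP, F/S equals the CHF-to-HKD growth ratio: 0.092105/0.09225 = 0.9984282.
HKD growth factor: (1 + 0.0171)^(3/12) = 1.0042479.
Hence g_CHF = 1.0026694.
Annualise: 1.0026694^(12/3) − 1 = 0.010720 = 1.07%.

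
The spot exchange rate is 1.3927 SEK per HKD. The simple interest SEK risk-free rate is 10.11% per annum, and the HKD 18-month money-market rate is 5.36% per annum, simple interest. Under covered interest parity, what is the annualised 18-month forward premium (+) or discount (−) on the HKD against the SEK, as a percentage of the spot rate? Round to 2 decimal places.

+4.40%

T = 18/12 years.
F = S · g_SEK/g_HKD = 1.3927 × 1.151650/1.080400 = 1.4845455.
(F − S)/S ÷ T = (1.4845455 − 1.3927)/1.3927/(18/12) = 0.043965 → 4.40%.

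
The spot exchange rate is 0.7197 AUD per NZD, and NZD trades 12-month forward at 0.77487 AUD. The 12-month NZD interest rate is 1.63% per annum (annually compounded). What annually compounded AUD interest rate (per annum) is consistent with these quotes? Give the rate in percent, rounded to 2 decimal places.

T = 1 year.
CIP gives F = S · g_AUD/g_NZD, so g_AUD/g_NZD = 0.77487/0.7197 = 1.0766569.
NZD growth factor: (1 + 0.0163)^1 = 1.016300.
That pins the AUD growth at 1.0942064.
Annualise: 1.0942064^(1/1) − 1 = 0.094206 = 9.42%.

9.42%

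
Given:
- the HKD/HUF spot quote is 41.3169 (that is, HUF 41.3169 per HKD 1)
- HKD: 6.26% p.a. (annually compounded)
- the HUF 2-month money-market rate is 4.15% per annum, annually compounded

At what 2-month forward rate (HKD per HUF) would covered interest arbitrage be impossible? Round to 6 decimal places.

T = 2/12 years.
Growth of 1 HUF over T: (1 + 0.0415)^(2/12) = 1.006800.
HKD growth factor: (1 + 0.0626)^(2/12) = 1.0101712.
Forward (HUF per HKD) = 41.3169 × 1.006800 / 1.0101712 = 41.17901.
Invert for HKD per HUF: 1 / 41.17901 = 0.024284.

0.024284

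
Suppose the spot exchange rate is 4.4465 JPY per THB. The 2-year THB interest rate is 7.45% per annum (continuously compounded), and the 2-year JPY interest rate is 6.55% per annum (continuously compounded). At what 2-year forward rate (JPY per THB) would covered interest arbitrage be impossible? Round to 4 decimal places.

4.3672

T = 2 years.
Growth of 1 JPY over T: e^(0.0655×2) = 1.1399678.
THB growth factor: e^(0.0745×2) = 1.160673.
Forward (JPY per THB) = 4.4465 × 1.1399678 / 1.160673 = 4.367179.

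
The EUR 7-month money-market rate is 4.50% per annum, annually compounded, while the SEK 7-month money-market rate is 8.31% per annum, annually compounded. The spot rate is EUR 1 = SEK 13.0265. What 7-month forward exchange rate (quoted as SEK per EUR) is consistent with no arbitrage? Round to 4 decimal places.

T = 7/12 years.
Growth of 1 SEK over T: (1 + 0.0831)^(7/12) = 1.04766714.
Growth of 1 EUR over T: (1 + 0.0450)^(7/12) = 1.026009.
So F = 13.0265 × 1.04766714 / 1.026009 = 13.301478 (SEK/EUR).

13.3015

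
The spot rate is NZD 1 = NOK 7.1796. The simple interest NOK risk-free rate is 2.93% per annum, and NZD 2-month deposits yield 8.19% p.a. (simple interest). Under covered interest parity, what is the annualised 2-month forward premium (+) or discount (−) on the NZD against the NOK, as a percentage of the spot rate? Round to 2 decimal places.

-5.19%

T = 2/12 years.
No-arbitrage forward: 7.1796 × 1.0048833 / 1.013650 = 7.1175062 NOK/NZD.
(F − S)/S ÷ T = (7.1175062 − 7.1796)/7.1796/(2/12) = -0.051892 → -5.19%.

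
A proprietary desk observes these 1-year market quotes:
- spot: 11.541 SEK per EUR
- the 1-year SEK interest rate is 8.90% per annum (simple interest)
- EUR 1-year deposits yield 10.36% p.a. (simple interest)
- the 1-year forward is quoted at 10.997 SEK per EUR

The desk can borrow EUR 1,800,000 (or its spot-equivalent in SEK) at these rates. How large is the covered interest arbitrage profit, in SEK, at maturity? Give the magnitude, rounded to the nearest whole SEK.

T = 1 year.
Route A — deposit EUR, sell forward: 1,800,000 × 1.103600 × 10.997 = SEK 21,845,320.56.
Route B — convert at spot, deposit SEK: 1,800,000 × 11.541 × 1.089000 = SEK 22,622,668.20.
The quoted forward undervalues EUR, so borrow EUR, convert to SEK at spot, deposit the SEK at 8.90%, and buy EUR forward at 10.997 to cover the loan.
Profit = 22,622,668.20 − 21,845,320.56 = SEK 777,348.

SEK 777,348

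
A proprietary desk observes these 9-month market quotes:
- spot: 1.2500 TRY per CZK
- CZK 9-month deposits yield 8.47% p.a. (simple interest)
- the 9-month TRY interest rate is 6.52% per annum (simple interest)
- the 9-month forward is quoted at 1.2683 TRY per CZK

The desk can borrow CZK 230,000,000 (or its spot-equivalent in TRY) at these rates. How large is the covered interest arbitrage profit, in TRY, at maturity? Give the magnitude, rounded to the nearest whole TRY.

TRY 8,681,064

T = 9/12 years.
Invest the CZK and cover forward: 230,000,000 × 1.063525 × 1.2683 = TRY 310,239,814.23.
Convert at spot and invest in TRY: 230,000,000 × 1.2500 × 1.048900 = TRY 301,558,750.00.
The quoted forward overvalues CZK, so borrow TRY, buy CZK at spot, deposit the CZK at 8.47%, and sell the proceeds forward at 1.2683.
Arbitrage profit = |310,239,814.23 − 301,558,750.00| = TRY 8,681,064.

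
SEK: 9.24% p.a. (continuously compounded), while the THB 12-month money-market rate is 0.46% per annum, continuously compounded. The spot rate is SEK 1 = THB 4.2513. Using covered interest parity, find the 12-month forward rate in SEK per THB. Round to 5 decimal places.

0.25681

T = 1 year.
THB accumulates by e^(0.0046×1) = 1.0046106.
Growth of 1 SEK over T: e^(0.0924×1) = 1.0968035.
So F = 4.2513 × 1.0046106 / 1.0968035 = 3.893953 (THB/SEK).
Invert for SEK per THB: 1 / 3.893953 = 0.25681.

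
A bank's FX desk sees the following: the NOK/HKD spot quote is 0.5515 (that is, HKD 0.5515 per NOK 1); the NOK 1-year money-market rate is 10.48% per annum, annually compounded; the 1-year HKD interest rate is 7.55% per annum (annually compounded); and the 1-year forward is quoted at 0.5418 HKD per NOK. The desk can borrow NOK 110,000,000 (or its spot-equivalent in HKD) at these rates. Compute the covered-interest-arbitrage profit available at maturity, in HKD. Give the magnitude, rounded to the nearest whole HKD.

HKD 598,663

T = 1 year.
Invest the NOK and cover forward: 110,000,000 × 1.104800 × 0.5418 = HKD 65,843,870.40.
Convert at spot and invest in HKD: 110,000,000 × 0.5515 × 1.075500 = HKD 65,245,207.50.
The quoted forward overvalues NOK, so borrow HKD, buy NOK at spot, deposit the NOK at 10.48%, and sell the proceeds forward at 0.5418.
The gap between the two covered legs is HKD 598,663.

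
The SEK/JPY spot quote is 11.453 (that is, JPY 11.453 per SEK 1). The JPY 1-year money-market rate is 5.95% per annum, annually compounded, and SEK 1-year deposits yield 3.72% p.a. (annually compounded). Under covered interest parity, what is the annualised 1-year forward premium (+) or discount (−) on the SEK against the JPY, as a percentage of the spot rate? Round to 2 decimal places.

+2.15%

T = 1 year.
F = S · g_JPY/g_SEK = 11.453 × 1.059500/1.037200 = 11.699242.
Annualised premium = (F − S)/S × (1/T) = (11.699242 − 11.453)/11.453 ÷ 1 = 2.15%.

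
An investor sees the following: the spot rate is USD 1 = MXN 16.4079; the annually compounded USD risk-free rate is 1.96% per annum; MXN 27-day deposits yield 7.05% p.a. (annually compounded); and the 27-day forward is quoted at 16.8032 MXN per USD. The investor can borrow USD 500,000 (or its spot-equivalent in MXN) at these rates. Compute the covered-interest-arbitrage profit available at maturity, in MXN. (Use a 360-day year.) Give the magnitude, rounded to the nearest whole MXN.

MXN 167,865

T = 27/360 years.
Invest the USD and cover forward: 500,000 × 1.00145684 × 16.8032 = MXN 8,413,839.79.
Convert at spot and invest in MXN: 500,000 × 16.4079 × 1.005122513 = MXN 8,245,974.84.
The quoted forward overvalues USD, so borrow MXN, buy USD at spot, deposit the USD at 1.96%, and sell the proceeds forward at 16.8032.
Arbitrage profit = |8,413,839.79 − 8,245,974.84| = MXN 167,865.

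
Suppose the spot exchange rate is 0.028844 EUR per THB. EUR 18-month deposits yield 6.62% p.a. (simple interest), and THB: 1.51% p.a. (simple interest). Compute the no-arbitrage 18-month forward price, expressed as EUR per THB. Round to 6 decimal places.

0.031006

T = 18/12 years.
EUR growth factor: 1 + 0.0662×18/12 = 1.099300.
Growth of 1 THB over T: 1 + 0.0151×18/12 = 1.022650.
So F = 0.028844 × 1.099300 / 1.022650 = 0.03100592 (EUR/THB).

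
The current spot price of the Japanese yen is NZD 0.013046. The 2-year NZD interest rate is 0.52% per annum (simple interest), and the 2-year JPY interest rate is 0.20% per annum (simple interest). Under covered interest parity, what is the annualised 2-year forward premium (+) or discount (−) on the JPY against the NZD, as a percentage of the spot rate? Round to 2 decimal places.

+0.32%

T = 2 years.
CIP forward (NZD per JPY) = 0.013046 × 1.010400/1.004000 = 0.013129162.
Annualised premium = (F − S)/S × (1/T) = (0.013129162 − 0.013046)/0.013046 ÷ 2 = 0.32%.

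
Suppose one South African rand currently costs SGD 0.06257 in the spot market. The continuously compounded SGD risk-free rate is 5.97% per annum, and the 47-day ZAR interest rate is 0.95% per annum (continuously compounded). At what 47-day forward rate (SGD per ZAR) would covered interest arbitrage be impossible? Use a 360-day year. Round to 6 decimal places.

0.062981

T = 47/360 years.
Growth of 1 SGD over T: e^(0.0597×47/360) = 1.0078246.
Growth of 1 ZAR over T: e^(0.0095×47/360) = 1.001241.
So F = 0.06257 × 1.0078246 / 1.001241 = 0.06298143 (SGD/ZAR).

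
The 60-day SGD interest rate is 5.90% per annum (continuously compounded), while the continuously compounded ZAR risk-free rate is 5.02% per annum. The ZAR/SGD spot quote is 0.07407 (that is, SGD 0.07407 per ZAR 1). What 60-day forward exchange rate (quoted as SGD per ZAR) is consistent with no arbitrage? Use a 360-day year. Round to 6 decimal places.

0.074179

T = 60/360 years.
SGD growth factor: e^(0.0590×60/360) = 1.0098818.
ZAR accumulates by e^(0.0502×60/360) = 1.0084018.
So F = 0.07407 × 1.0098818 / 1.0084018 = 0.07417871 (SGD/ZAR).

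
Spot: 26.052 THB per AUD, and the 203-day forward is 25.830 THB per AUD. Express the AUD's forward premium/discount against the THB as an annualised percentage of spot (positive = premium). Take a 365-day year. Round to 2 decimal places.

-1.53%

T = 203/365 years.
(F − S)/S = (25.830 − 26.052)/26.052 = -0.0085214.
Annualise by dividing by T: -0.0085214 / (203/365) = -0.015322 → -1.53%.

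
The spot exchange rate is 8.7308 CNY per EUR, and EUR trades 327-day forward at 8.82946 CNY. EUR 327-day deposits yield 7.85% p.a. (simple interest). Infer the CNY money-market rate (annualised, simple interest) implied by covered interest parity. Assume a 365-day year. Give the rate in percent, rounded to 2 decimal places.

9.20%

T = 327/365 years.
CIP gives F = S · g_CNY/g_EUR, so g_CNY/g_EUR = 8.82946/8.7308 = 1.0113002.
The EUR side grows by 1 + 0.0785×327/365 = 1.0703274.
Hence g_CNY = 1.0824223.
r = (1.0824223 − 1)/(327/365) = 0.092000 → 9.20%.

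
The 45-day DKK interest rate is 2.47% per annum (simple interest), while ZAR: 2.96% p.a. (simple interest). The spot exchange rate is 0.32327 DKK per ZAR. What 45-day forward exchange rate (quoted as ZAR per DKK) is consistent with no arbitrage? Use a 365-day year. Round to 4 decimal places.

3.0953

T = 45/365 years.
DKK growth factor: 1 + 0.0247×45/365 = 1.0030452.
ZAR accumulates by 1 + 0.0296×45/365 = 1.0036493.
So F = 0.32327 × 1.0030452 / 1.0036493 = 0.3230754 (DKK/ZAR).
Quoted the other way: 1/0.3230754 = 3.0953 ZAR per DKK.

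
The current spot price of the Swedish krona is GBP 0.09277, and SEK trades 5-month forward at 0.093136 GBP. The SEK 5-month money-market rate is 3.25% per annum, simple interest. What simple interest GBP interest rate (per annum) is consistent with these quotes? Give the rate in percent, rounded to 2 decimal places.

T = 5/12 years.
CIP gives F = S · g_GBP/g_SEK, so g_GBP/g_SEK = 0.093136/0.09277 = 1.0039452.
SEK growth factor: 1 + 0.0325×5/12 = 1.0135417.
So the GBP growth factor = 1.0175403.
(1.0175403 − 1)/T = 0.042097, i.e. 4.21%.

4.21%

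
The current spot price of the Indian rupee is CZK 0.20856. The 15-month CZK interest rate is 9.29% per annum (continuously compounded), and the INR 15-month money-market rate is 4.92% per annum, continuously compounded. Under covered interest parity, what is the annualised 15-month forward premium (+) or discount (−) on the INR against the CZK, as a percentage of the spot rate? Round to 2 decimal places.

+4.49%

T = 15/12 years.
F = S · g_CZK/g_INR = 0.20856 × 1.1231363/1.0634305 = 0.22026950.
(F − S)/S ÷ T = (0.22026950 − 0.20856)/0.20856/(15/12) = 0.044916 → 4.49%.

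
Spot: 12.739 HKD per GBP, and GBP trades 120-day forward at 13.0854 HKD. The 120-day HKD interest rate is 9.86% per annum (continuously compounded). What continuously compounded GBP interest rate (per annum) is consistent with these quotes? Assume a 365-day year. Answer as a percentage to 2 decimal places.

T = 120/365 years.
F/S = 13.0854/12.739 = 1.0271921 = (growth of HKD) / (growth of GBP).
HKD growth factor: e^(0.0986×120/365) = 1.0329476.
So the GBP growth factor = 1.0056031.
r = ln(1.0056031)/(120/365) = 0.016995 → 1.70%.

1.70%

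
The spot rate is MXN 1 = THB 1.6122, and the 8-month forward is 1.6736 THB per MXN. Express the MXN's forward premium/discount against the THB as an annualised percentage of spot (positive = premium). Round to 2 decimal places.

+5.71%

T = 8/12 years.
MXN trades forward at +3.80846% vs spot over the period.
Annualise by dividing by T: 0.0380846 / (8/12) = 0.057127 → 5.71%.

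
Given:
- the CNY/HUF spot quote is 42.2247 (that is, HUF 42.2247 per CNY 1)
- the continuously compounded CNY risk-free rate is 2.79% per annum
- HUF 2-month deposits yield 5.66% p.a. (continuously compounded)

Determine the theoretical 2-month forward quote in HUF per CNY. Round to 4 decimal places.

T = 2/12 years.
HUF accumulates by e^(0.0566×2/12) = 1.00947797.
CNY accumulates by e^(0.0279×2/12) = 1.00466083.
So F = 42.2247 × 1.00947797 / 1.00466083 = 42.427159 (HUF/CNY).

42.4272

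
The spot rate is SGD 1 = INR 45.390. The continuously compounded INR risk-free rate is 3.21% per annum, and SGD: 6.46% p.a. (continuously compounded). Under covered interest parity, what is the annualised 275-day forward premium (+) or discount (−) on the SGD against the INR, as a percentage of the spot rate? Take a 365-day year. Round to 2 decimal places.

T = 275/365 years.
No-arbitrage forward: 45.39 × 1.0244798 / 1.0498751 = 44.292067 INR/SGD.
(F − S)/S ÷ T = (44.292067 − 45.39)/45.39/(275/365) = -0.032105 → -3.21%.

-3.21%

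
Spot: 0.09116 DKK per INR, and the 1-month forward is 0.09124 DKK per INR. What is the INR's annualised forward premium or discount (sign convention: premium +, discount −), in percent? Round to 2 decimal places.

+1.05%

T = 1/12 years.
(F − S)/S = (0.09124 − 0.09116)/0.09116 = 0.0008776.
Per annum: 0.0008776 / (1/12) = 0.010531 = 1.05%.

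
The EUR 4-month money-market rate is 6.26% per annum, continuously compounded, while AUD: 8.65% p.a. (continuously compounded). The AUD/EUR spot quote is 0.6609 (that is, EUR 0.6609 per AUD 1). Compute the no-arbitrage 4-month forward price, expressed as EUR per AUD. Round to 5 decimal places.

T = 4/12 years.
EUR growth factor: e^(0.0626×4/12) = 1.0210859.
AUD growth factor: e^(0.0865×4/12) = 1.029253.
Forward (EUR per AUD) = 0.6609 × 1.0210859 / 1.029253 = 0.6556558.

0.65566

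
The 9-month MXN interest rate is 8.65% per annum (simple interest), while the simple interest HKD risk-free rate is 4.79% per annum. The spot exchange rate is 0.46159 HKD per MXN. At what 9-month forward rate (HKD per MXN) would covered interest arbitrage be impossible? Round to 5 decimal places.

T = 9/12 years.
Growth of 1 HKD over T: 1 + 0.0479×9/12 = 1.035925.
MXN growth factor: 1 + 0.0865×9/12 = 1.064875.
CIP: F = S · (grow HKD)/(grow MXN) = 0.46159 × 1.035925/1.064875 = 0.4490411 HKD per MXN.

0.44904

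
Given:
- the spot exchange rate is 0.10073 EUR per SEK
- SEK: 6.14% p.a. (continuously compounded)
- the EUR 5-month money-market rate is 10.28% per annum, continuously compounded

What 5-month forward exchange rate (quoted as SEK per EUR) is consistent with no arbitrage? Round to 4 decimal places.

9.7577

T = 5/12 years.
EUR accumulates by e^(0.1028×5/12) = 1.0437639.
SEK accumulates by e^(0.0614×5/12) = 1.0259134.
So F = 0.10073 × 1.0437639 / 1.0259134 = 0.1024827 (EUR/SEK).
Invert for SEK per EUR: 1 / 0.1024827 = 9.7577.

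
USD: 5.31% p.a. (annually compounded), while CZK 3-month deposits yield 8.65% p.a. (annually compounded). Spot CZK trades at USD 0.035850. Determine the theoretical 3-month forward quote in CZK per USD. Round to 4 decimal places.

28.1126

T = 3/12 years.
USD growth factor: (1 + 0.0531)^(3/12) = 1.01301856.
Growth of 1 CZK over T: (1 + 0.0865)^(3/12) = 1.02095696.
CIP: F = S · (grow USD)/(grow CZK) = 0.03585 × 1.01301856/1.02095696 = 0.035571250 USD per CZK.
Quoted the other way: 1/0.035571250 = 28.1126 CZK per USD.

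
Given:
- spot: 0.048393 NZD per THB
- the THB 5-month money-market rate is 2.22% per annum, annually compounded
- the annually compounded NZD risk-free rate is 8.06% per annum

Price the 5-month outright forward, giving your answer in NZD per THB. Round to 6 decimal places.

0.049526

T = 5/12 years.
Growth of 1 NZD over T: (1 + 0.0806)^(5/12) = 1.0328258.
Growth of 1 THB over T: (1 + 0.0222)^(5/12) = 1.0091908.
Forward (NZD per THB) = 0.048393 × 1.0328258 / 1.0091908 = 0.04952635.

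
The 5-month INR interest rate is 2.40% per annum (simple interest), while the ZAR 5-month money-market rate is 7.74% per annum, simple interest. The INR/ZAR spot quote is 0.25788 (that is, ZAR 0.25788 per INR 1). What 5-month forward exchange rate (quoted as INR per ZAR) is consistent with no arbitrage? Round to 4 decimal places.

T = 5/12 years.
ZAR growth factor: 1 + 0.0774×5/12 = 1.032250.
Growth of 1 INR over T: 1 + 0.0240×5/12 = 1.010000.
So F = 0.25788 × 1.032250 / 1.010000 = 0.2635610 (ZAR/INR).
Invert for INR per ZAR: 1 / 0.2635610 = 3.7942.

3.7942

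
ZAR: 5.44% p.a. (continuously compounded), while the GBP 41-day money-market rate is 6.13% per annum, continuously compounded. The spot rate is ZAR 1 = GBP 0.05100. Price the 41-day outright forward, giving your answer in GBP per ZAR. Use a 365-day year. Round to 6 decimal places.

0.051040

T = 41/365 years.
Growth of 1 GBP over T: e^(0.0613×41/365) = 1.0069095.
Growth of 1 ZAR over T: e^(0.0544×41/365) = 1.0061294.
Forward (GBP per ZAR) = 0.051 × 1.0069095 / 1.0061294 = 0.05103954.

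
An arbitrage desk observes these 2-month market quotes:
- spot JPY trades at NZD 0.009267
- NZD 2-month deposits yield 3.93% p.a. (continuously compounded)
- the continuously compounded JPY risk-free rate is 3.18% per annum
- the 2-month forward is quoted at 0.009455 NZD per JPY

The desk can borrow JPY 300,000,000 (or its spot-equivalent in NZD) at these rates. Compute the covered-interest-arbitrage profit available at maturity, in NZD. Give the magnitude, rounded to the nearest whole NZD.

T = 2/12 years.
Invest the JPY and cover forward: 300,000,000 × 1.00531407 × 0.009455 = NZD 2,851,573.36.
Convert at spot and invest in NZD: 300,000,000 × 0.009267 × 1.006571498 = NZD 2,798,369.42.
The quoted forward overvalues JPY, so borrow NZD, buy JPY at spot, deposit the JPY at 3.18%, and sell the proceeds forward at 0.009455.
Profit = 2,851,573.36 − 2,798,369.42 = NZD 53,204.

NZD 53,204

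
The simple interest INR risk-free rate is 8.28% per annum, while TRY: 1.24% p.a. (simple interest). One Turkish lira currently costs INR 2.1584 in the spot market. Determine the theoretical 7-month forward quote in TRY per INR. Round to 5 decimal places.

T = 7/12 years.
INR accumulates by 1 + 0.0828×7/12 = 1.048300.
TRY accumulates by 1 + 0.0124×7/12 = 1.0072333.
Forward (INR per TRY) = 2.1584 × 1.048300 / 1.0072333 = 2.246402.
Quoted the other way: 1/2.246402 = 0.44516 TRY per INR.

0.44516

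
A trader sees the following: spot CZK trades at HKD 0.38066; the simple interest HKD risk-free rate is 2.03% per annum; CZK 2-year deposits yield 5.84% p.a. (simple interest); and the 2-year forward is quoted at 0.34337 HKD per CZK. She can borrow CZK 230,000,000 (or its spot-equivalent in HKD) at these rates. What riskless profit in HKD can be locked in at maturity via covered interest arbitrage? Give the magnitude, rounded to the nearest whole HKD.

T = 2 years.
Invest the CZK and cover forward: 230,000,000 × 1.116800 × 0.34337 = HKD 88,199,391.68.
Convert at spot and invest in HKD: 230,000,000 × 0.38066 × 1.040600 = HKD 91,106,403.08.
The quoted forward undervalues CZK, so borrow CZK, convert to HKD at spot, deposit the HKD at 2.03%, and buy CZK forward at 0.34337 to cover the loan.
Arbitrage profit = |88,199,391.68 − 91,106,403.08| = HKD 2,907,011.

HKD 2,907,011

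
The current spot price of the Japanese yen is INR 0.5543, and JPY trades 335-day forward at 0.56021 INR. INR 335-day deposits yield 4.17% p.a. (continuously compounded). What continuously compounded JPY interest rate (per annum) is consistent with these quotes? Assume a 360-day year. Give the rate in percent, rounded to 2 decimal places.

T = 335/360 years.
F/S = 0.56021/0.5543 = 1.0106621 = (growth of INR) / (growth of JPY).
INR growth factor: e^(0.0417×335/360) = 1.0395669.
That pins the JPY growth at 1.0285999.
r = ln(1.0285999)/(335/360) = 0.030303 → 3.03%.

3.03%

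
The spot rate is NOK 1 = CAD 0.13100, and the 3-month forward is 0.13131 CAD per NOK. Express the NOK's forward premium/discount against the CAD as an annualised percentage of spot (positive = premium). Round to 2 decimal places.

T = 3/12 years.
NOK trades forward at +0.23664% vs spot over the period.
Annualise by dividing by T: 0.0023664 / (3/12) = 0.009466 → 0.95%.

+0.95%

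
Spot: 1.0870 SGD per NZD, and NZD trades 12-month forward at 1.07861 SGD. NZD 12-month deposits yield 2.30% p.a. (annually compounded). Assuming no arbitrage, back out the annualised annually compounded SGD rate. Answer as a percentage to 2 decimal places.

1.51%

T = 1 year.
CIP gives F = S · g_SGD/g_NZD, so g_SGD/g_NZD = 1.07861/1.087 = 0.9922815.
The NZD side grows by (1 + 0.0230)^1 = 1.023000.
That pins the SGD growth at 1.015104.
Annualise: 1.015104^(1/1) − 1 = 0.015104 = 1.51%.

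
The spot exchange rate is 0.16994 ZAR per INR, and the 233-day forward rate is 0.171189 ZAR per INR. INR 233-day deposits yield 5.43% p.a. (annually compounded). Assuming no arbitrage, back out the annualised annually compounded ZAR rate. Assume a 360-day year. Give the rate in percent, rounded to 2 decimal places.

6.63%

T = 233/360 years.
By CIP, F/S equals the ZAR-to-INR growth ratio: 0.171189/0.16994 = 1.0073497.
The INR side grows by (1 + 0.0543)^(233/360) = 1.0348155.
Hence g_ZAR = 1.0424211.
r = 1.0424211^(360/233) − 1 = 0.066296 → 6.63%.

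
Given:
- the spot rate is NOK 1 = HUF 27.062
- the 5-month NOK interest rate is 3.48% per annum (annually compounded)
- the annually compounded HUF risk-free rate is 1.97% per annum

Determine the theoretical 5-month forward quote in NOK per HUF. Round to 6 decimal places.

0.037179

T = 5/12 years.
HUF growth factor: (1 + 0.0197)^(5/12) = 1.0081617.
NOK growth factor: (1 + 0.0348)^(5/12) = 1.0143555.
So F = 27.062 × 1.0081617 / 1.0143555 = 26.89676 (HUF/NOK).
Quoted the other way: 1/26.89676 = 0.037179 NOK per HUF.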